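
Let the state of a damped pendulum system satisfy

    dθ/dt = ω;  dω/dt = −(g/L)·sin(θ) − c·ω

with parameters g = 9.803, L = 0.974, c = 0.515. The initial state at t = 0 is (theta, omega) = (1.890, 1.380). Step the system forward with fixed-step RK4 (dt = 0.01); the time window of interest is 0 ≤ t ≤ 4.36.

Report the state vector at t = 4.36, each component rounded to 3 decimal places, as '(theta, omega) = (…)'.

t=0.000: state=(1.890, 1.380)
step 1 (dt=0.01): k1=(1.380, -10.267), k2=(1.329, -10.219), k3=(1.329, -10.219), k4=(1.278, -10.172); state += dt/6·(k1+2k2+2k3+k4)
t=0.010: state=(1.903, 1.278)
t=0.020: state=(1.916, 1.177)
t=0.030: state=(1.927, 1.076)
continuing one RK4 step at a time; state shown every 20 steps (Δt=0.2):
t=0.200: state=(1.972, -0.522)
t=0.400: state=(1.689, -2.299)
t=0.600: state=(1.060, -3.927)
t=0.800: state=(0.180, -4.624)
t=1.000: state=(-0.676, -3.674)
t=1.200: state=(-1.224, -1.738)
t=1.400: state=(-1.367, 0.288)
t=1.600: state=(-1.124, 2.083)
t=1.800: state=(-0.570, 3.314)
t=2.000: state=(0.124, 3.396)
t=2.200: state=(0.705, 2.263)
t=2.400: state=(0.992, 0.573)
t=2.600: state=(0.937, -1.084)
t=2.800: state=(0.587, -2.315)
t=3.000: state=(0.068, -2.700)
t=3.200: state=(-0.425, -2.072)
t=3.400: state=(-0.718, -0.801)
t=3.600: state=(-0.738, 0.583)
t=3.800: state=(-0.505, 1.662)
t=4.000: state=(-0.117, 2.088)
t=4.200: state=(0.276, 1.715)
t=4.360: state=(0.495, 0.983)

(theta, omega) = (0.495, 0.983)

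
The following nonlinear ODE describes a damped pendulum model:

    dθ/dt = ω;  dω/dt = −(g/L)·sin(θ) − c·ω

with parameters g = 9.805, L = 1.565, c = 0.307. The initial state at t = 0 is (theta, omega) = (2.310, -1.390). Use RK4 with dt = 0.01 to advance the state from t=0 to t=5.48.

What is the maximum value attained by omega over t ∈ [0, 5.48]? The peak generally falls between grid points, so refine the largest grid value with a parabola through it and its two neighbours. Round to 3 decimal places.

max omega = 3.466

t=0.000: state=(2.310, -1.390)
step 1 (dt=0.01): k1=(-1.390, -4.203), k2=(-1.411, -4.226), k3=(-1.411, -4.226), k4=(-1.432, -4.249); state += dt/6·(k1+2k2+2k3+k4)
t=0.010: state=(2.296, -1.432)
t=0.020: state=(2.281, -1.475)
t=0.030: state=(2.266, -1.518)
continuing one RK4 step at a time; state shown every 20 steps (Δt=0.2):
t=0.200: state=(1.942, -2.325)
t=0.400: state=(1.371, -3.380)
t=0.600: state=(0.606, -4.175)
t=0.800: state=(-0.242, -4.134)
t=1.000: state=(-0.985, -3.185)
t=1.200: state=(-1.491, -1.850)
t=1.400: state=(-1.727, -0.529)
t=1.600: state=(-1.709, 0.701)
t=1.800: state=(-1.450, 1.870)
t=2.000: state=(-0.970, 2.891)
t=2.200: state=(-0.325, 3.445)
t=2.400: state=(0.355, 3.213)
t=2.600: state=(0.914, 2.293)
t=2.800: state=(1.253, 1.076)
t=3.000: state=(1.343, -0.165)
t=3.200: state=(1.192, -1.320)
t=3.400: state=(0.828, -2.274)
t=3.600: state=(0.312, -2.793)
t=3.800: state=(-0.245, -2.661)
t=4.000: state=(-0.712, -1.932)
t=4.200: state=(-0.997, -0.888)
t=4.400: state=(-1.064, 0.218)
t=4.600: state=(-0.916, 1.231)
t=4.800: state=(-0.588, 1.994)
t=5.000: state=(-0.148, 2.312)
t=5.200: state=(0.299, 2.076)
t=5.400: state=(0.651, 1.385)
t=5.480: state=(0.748, 1.031)
largest grid value and its neighbours: omega(2.230)=3.46386, omega(2.240)=3.46591, omega(2.250)=3.46582
parabola through these three points peaks at t≈2.245 with omega≈3.46614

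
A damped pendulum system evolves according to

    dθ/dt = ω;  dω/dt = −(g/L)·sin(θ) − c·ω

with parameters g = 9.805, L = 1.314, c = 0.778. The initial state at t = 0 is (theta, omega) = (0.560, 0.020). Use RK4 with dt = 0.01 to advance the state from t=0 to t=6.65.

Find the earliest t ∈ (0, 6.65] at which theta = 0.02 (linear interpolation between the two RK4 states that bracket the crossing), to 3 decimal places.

t=0.000: state=(0.560, 0.020)
step 1 (dt=0.01): k1=(0.020, -3.979), k2=(0.000, -3.964), k3=(0.000, -3.964), k4=(-0.020, -3.948); state += dt/6·(k1+2k2+2k3+k4)
t=0.010: state=(0.560, -0.020)
t=0.020: state=(0.560, -0.059)
t=0.030: state=(0.559, -0.098)
continuing one RK4 step at a time; state shown every 25 steps (Δt=0.25):
t=0.250: state=(0.452, -0.828)
t=0.500: state=(0.185, -1.217)
t=0.630: state=(0.026, -1.195)
next step: t=0.640: state=(0.014, -1.188) — theta has crossed 0.02
linear interpolation between t=0.630 (0.02629) and t=0.640 (0.01437) → t≈0.635

t = 0.635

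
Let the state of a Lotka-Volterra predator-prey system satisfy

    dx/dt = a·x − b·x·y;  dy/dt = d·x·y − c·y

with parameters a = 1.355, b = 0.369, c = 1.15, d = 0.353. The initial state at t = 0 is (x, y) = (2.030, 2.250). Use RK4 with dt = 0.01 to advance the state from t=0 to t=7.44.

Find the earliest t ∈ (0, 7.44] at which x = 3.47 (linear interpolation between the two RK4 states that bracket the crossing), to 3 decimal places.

t=0.000: state=(2.030, 2.250)
step 1 (dt=0.01): k1=(1.065, -0.975), k2=(1.072, -0.969), k3=(1.072, -0.969), k4=(1.078, -0.962); state += dt/6·(k1+2k2+2k3+k4)
t=0.010: state=(2.041, 2.240)
t=0.020: state=(2.052, 2.231)
t=0.030: state=(2.063, 2.221)
continuing one RK4 step at a time; state shown every 25 steps (Δt=0.25):
t=0.250: state=(2.338, 2.045)
t=0.500: state=(2.734, 1.918)
t=0.750: state=(3.224, 1.870)
t=0.860: state=(3.468, 1.876)
next step: t=0.870: state=(3.491, 1.878) — x has crossed 3.47
linear interpolation between t=0.860 (3.46799) and t=0.870 (3.49104) → t≈0.861

t = 0.861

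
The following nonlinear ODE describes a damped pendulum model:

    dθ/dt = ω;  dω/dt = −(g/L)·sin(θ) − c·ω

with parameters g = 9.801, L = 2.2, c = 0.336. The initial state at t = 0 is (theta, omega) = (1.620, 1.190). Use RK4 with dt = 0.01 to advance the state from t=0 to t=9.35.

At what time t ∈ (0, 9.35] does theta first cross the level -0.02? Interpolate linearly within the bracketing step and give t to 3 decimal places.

t=0.000: state=(1.620, 1.190)
step 1 (dt=0.01): k1=(1.190, -4.849), k2=(1.166, -4.840), k3=(1.166, -4.840), k4=(1.142, -4.830); state += dt/6·(k1+2k2+2k3+k4)
t=0.010: state=(1.632, 1.142)
t=0.020: state=(1.643, 1.093)
t=0.030: state=(1.654, 1.045)
continuing one RK4 step at a time; state shown every 50 steps (Δt=0.5):
t=0.500: state=(1.647, -1.018)
t=1.000: state=(0.672, -2.707)
t=1.240: state=(-0.006, -2.825)
next step: t=1.250: state=(-0.034, -2.814) — theta has crossed -0.02
linear interpolation between t=1.240 (-0.00578) and t=1.250 (-0.03397) → t≈1.245

t = 1.245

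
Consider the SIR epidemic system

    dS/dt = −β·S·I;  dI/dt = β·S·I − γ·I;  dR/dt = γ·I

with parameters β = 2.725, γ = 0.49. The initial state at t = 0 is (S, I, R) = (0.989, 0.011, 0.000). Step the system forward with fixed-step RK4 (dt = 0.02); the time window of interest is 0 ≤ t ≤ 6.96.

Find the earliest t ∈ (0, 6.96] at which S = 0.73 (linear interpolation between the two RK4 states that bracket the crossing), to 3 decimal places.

t=0.000: state=(0.989, 0.011, 0.000)
step 1 (dt=0.02): k1=(-0.030, 0.024, 0.005), k2=(-0.030, 0.025, 0.006), k3=(-0.030, 0.025, 0.006), k4=(-0.031, 0.025, 0.006); state += dt/6·(k1+2k2+2k3+k4)
t=0.020: state=(0.988, 0.011, 0.000)
t=0.040: state=(0.988, 0.012, 0.000)
t=0.060: state=(0.987, 0.013, 0.000)
continuing one RK4 step at a time; state shown every 25 steps (Δt=0.5):
t=0.500: state=(0.962, 0.033, 0.005)
t=1.000: state=(0.890, 0.091, 0.019)
t=1.480: state=(0.736, 0.211, 0.053)
next step: t=1.500: state=(0.728, 0.217, 0.055) — S has crossed 0.73
linear interpolation between t=1.480 (0.73648) and t=1.500 (0.72795) → t≈1.495

t = 1.495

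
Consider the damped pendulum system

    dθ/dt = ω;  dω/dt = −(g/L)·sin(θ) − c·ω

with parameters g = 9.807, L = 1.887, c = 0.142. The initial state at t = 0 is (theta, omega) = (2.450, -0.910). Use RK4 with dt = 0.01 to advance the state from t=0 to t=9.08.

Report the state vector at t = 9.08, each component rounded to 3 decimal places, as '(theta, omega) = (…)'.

t=0.000: state=(2.450, -0.910)
step 1 (dt=0.01): k1=(-0.910, -3.185), k2=(-0.926, -3.201), k3=(-0.926, -3.202), k4=(-0.942, -3.218); state += dt/6·(k1+2k2+2k3+k4)
t=0.010: state=(2.441, -0.942)
t=0.020: state=(2.431, -0.974)
t=0.030: state=(2.421, -1.007)
continuing one RK4 step at a time; state shown every 50 steps (Δt=0.5):
t=0.500: state=(1.516, -2.975)
t=1.000: state=(-0.384, -3.982)
t=1.500: state=(-1.819, -1.554)
t=2.000: state=(-1.988, 0.825)
t=2.500: state=(-0.979, 3.169)
t=3.000: state=(0.778, 3.146)
t=3.500: state=(1.723, 0.566)
t=4.000: state=(1.370, -1.957)
t=4.500: state=(-0.066, -3.306)
t=5.000: state=(-1.338, -1.412)
t=5.500: state=(-1.389, 1.178)
t=6.000: state=(-0.273, 2.961)
t=6.500: state=(1.031, 1.765)
t=7.000: state=(1.289, -0.741)
t=7.500: state=(0.386, -2.605)
t=8.000: state=(-0.839, -1.799)
t=8.500: state=(-1.162, 0.549)
t=9.000: state=(-0.378, 2.332)
t=9.080: state=(-0.187, 2.421)

(theta, omega) = (-0.187, 2.421)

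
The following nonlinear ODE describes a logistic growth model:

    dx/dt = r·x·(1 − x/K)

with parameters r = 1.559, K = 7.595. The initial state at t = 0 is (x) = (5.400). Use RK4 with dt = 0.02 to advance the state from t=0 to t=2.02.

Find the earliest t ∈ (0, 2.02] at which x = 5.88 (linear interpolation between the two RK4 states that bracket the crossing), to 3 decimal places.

t=0.000: state=(5.400)
step 1 (dt=0.02): k1=(2.433), k2=(2.417), k3=(2.417), k4=(2.401); state += dt/6·(k1+2k2+2k3+k4)
t=0.020: state=(5.448)
t=0.040: state=(5.496)
t=0.060: state=(5.543)
continuing one RK4 step at a time; state shown every 5 steps (Δt=0.1):
t=0.100: state=(5.635)
t=0.200: state=(5.853)
next step: t=0.220: state=(5.895) — x has crossed 5.88
linear interpolation between t=0.200 (5.85313) and t=0.220 (5.89463) → t≈0.213

t = 0.213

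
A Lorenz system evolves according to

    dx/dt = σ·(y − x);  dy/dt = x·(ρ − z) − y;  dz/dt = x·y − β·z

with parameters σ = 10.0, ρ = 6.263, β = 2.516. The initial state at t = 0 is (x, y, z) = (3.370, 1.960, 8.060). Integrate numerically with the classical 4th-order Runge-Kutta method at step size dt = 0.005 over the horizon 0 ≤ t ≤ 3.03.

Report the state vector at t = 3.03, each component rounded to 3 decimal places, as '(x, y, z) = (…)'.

t=0.000: state=(3.370, 1.960, 8.060)
step 1 (dt=0.005): k1=(-14.100, -8.016, -13.674), k2=(-13.948, -7.819, -13.724), k3=(-13.947, -7.819, -13.721), k4=(-13.794, -7.625, -13.767); state += dt/6·(k1+2k2+2k3+k4)
t=0.005: state=(3.300, 1.921, 7.991)
t=0.010: state=(3.232, 1.884, 7.922)
t=0.015: state=(3.165, 1.848, 7.853)
continuing one RK4 step at a time; state shown every 20 steps (Δt=0.1):
t=0.100: state=(2.272, 1.475, 6.674)
t=0.200: state=(1.718, 1.374, 5.431)
t=0.300: state=(1.522, 1.449, 4.421)
t=0.400: state=(1.539, 1.637, 3.643)
t=0.500: state=(1.703, 1.929, 3.087)
t=0.600: state=(1.989, 2.336, 2.749)
t=0.700: state=(2.395, 2.860, 2.642)
t=0.800: state=(2.915, 3.486, 2.804)
t=0.900: state=(3.520, 4.146, 3.276)
t=1.000: state=(4.130, 4.701, 4.062)
t=1.100: state=(4.607, 4.962, 5.052)
t=1.200: state=(4.798, 4.812, 5.987)
t=1.300: state=(4.640, 4.327, 6.576)
t=1.400: state=(4.226, 3.742, 6.693)
t=1.500: state=(3.735, 3.264, 6.426)
t=1.600: state=(3.321, 2.974, 5.959)
t=1.700: state=(3.052, 2.861, 5.446)
t=1.800: state=(2.935, 2.888, 4.989)
t=1.900: state=(2.949, 3.021, 4.644)
t=2.000: state=(3.068, 3.229, 4.441)
t=2.100: state=(3.261, 3.481, 4.393)
t=2.200: state=(3.496, 3.738, 4.497)
t=2.300: state=(3.731, 3.952, 4.731)
t=2.400: state=(3.922, 4.078, 5.044)
t=2.500: state=(4.031, 4.089, 5.365)
t=2.600: state=(4.037, 3.992, 5.618)
t=2.700: state=(3.950, 3.828, 5.750)
t=2.800: state=(3.807, 3.649, 5.752)
t=2.900: state=(3.650, 3.499, 5.647)
t=3.000: state=(3.516, 3.404, 5.480)
t=3.030: state=(3.485, 3.387, 5.425)

(x, y, z) = (3.485, 3.387, 5.425)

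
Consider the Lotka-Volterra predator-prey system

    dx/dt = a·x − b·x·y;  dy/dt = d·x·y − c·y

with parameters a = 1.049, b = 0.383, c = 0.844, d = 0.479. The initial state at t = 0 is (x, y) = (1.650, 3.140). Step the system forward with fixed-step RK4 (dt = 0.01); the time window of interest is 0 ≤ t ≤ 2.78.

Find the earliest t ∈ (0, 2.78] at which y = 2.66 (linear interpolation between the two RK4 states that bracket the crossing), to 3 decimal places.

t = 1.492

t=0.000: state=(1.650, 3.140)
step 1 (dt=0.01): k1=(-0.253, -0.168), k2=(-0.253, -0.170), k3=(-0.253, -0.170), k4=(-0.252, -0.172); state += dt/6·(k1+2k2+2k3+k4)
t=0.010: state=(1.647, 3.138)
t=0.020: state=(1.645, 3.137)
t=0.030: state=(1.642, 3.135)
continuing one RK4 step at a time; state shown every 10 steps (Δt=0.1):
t=0.100: state=(1.625, 3.121)
t=0.200: state=(1.602, 3.099)
t=0.300: state=(1.581, 3.074)
t=0.400: state=(1.562, 3.046)
t=0.500: state=(1.544, 3.016)
t=0.600: state=(1.529, 2.983)
t=0.700: state=(1.516, 2.949)
t=0.800: state=(1.505, 2.914)
t=0.900: state=(1.496, 2.878)
t=1.000: state=(1.489, 2.841)
t=1.100: state=(1.484, 2.803)
t=1.200: state=(1.481, 2.766)
t=1.300: state=(1.481, 2.729)
t=1.400: state=(1.483, 2.693)
t=1.490: state=(1.486, 2.661)
next step: t=1.500: state=(1.486, 2.657) — y has crossed 2.66
linear interpolation between t=1.490 (2.66067) and t=1.500 (2.65716) → t≈1.492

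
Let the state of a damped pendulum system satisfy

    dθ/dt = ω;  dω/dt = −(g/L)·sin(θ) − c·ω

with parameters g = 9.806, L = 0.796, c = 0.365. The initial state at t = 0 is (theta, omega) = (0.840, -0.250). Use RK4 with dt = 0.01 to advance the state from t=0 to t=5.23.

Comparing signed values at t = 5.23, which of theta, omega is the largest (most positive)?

largest component: omega

t=0.000: state=(0.840, -0.250)
step 1 (dt=0.01): k1=(-0.250, -9.082), k2=(-0.295, -9.055), k3=(-0.295, -9.053), k4=(-0.341, -9.025); state += dt/6·(k1+2k2+2k3+k4)
t=0.010: state=(0.837, -0.341)
t=0.020: state=(0.833, -0.430)
t=0.030: state=(0.828, -0.520)
continuing one RK4 step at a time; state shown every 20 steps (Δt=0.2):
t=0.200: state=(0.620, -1.859)
t=0.400: state=(0.152, -2.637)
t=0.600: state=(-0.351, -2.193)
t=0.800: state=(-0.664, -0.839)
t=1.000: state=(-0.672, 0.741)
t=1.200: state=(-0.394, 1.928)
t=1.400: state=(0.038, 2.214)
t=1.600: state=(0.423, 1.485)
t=1.800: state=(0.594, 0.178)
t=2.000: state=(0.496, -1.107)
t=2.200: state=(0.188, -1.845)
t=2.400: state=(-0.183, -1.710)
t=2.600: state=(-0.445, -0.820)
t=2.800: state=(-0.492, 0.353)
t=3.000: state=(-0.319, 1.297)
t=3.200: state=(-0.016, 1.609)
t=3.400: state=(0.273, 1.171)
t=3.600: state=(0.419, 0.246)
t=3.800: state=(0.369, -0.719)
t=4.000: state=(0.158, -1.305)
t=4.200: state=(-0.110, -1.263)
t=4.400: state=(-0.309, -0.654)
t=4.600: state=(-0.355, 0.200)
t=4.800: state=(-0.239, 0.907)
t=5.000: state=(-0.023, 1.160)
t=5.200: state=(0.188, 0.869)
t=5.230: state=(0.213, 0.786)
compare at T: theta=0.213, omega=0.786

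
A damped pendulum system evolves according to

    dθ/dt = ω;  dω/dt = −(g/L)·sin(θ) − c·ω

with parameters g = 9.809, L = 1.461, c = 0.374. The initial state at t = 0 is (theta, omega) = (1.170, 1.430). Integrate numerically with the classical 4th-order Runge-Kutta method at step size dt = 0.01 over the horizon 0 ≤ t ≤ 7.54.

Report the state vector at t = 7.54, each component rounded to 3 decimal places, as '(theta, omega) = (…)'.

(theta, omega) = (0.248, 0.483)

t=0.000: state=(1.170, 1.430)
step 1 (dt=0.01): k1=(1.430, -6.717), k2=(1.396, -6.723), k3=(1.396, -6.722), k4=(1.363, -6.727); state += dt/6·(k1+2k2+2k3+k4)
t=0.010: state=(1.184, 1.363)
t=0.020: state=(1.197, 1.295)
t=0.030: state=(1.210, 1.228)
continuing one RK4 step at a time; state shown every 25 steps (Δt=0.25):
t=0.250: state=(1.318, -0.231)
t=0.500: state=(1.069, -1.713)
t=0.750: state=(0.502, -2.696)
t=1.000: state=(-0.194, -2.687)
t=1.250: state=(-0.757, -1.688)
t=1.500: state=(-1.004, -0.273)
t=1.750: state=(-0.899, 1.080)
t=2.000: state=(-0.498, 2.027)
t=2.250: state=(0.049, 2.197)
t=2.500: state=(0.529, 1.521)
t=2.750: state=(0.772, 0.386)
t=3.000: state=(0.721, -0.764)
t=3.250: state=(0.418, -1.576)
t=3.500: state=(-0.014, -1.755)
t=3.750: state=(-0.401, -1.249)
t=4.000: state=(-0.604, -0.338)
t=4.250: state=(-0.568, 0.604)
t=4.500: state=(-0.326, 1.258)
t=4.750: state=(0.017, 1.391)
t=5.000: state=(0.323, 0.979)
t=5.250: state=(0.480, 0.242)
t=5.500: state=(0.443, -0.515)
t=5.750: state=(0.243, -1.021)
t=6.000: state=(-0.031, -1.098)
t=6.250: state=(-0.269, -0.746)
t=6.500: state=(-0.383, -0.145)
t=6.750: state=(-0.342, 0.454)
t=7.000: state=(-0.175, 0.833)
t=7.250: state=(0.045, 0.861)
t=7.500: state=(0.227, 0.554)
t=7.540: state=(0.248, 0.483)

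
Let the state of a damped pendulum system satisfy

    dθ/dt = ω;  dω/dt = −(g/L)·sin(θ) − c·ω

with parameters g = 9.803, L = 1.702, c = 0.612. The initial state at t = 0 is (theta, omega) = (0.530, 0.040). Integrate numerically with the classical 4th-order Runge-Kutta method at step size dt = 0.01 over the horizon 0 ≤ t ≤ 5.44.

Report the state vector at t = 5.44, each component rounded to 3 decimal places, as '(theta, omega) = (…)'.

t=0.000: state=(0.530, 0.040)
step 1 (dt=0.01): k1=(0.040, -2.936), k2=(0.025, -2.928), k3=(0.025, -2.928), k4=(0.011, -2.920); state += dt/6·(k1+2k2+2k3+k4)
t=0.010: state=(0.530, 0.011)
t=0.020: state=(0.530, -0.018)
t=0.030: state=(0.530, -0.047)
continuing one RK4 step at a time; state shown every 20 steps (Δt=0.2):
t=0.200: state=(0.482, -0.498)
t=0.400: state=(0.341, -0.879)
t=0.600: state=(0.145, -1.039)
t=0.800: state=(-0.059, -0.963)
t=1.000: state=(-0.227, -0.691)
t=1.200: state=(-0.328, -0.307)
t=1.400: state=(-0.348, 0.095)
t=1.600: state=(-0.294, 0.431)
t=1.800: state=(-0.184, 0.641)
t=2.000: state=(-0.048, 0.692)
t=2.200: state=(0.082, 0.591)
t=2.400: state=(0.180, 0.376)
t=2.600: state=(0.229, 0.107)
t=2.800: state=(0.224, -0.153)
t=3.000: state=(0.172, -0.352)
t=3.200: state=(0.090, -0.453)
t=3.400: state=(-0.002, -0.447)
t=3.600: state=(-0.083, -0.347)
t=3.800: state=(-0.137, -0.185)
t=4.000: state=(-0.156, -0.002)
t=4.200: state=(-0.139, 0.160)
t=4.400: state=(-0.095, 0.270)
t=4.600: state=(-0.036, 0.310)
t=4.800: state=(0.024, 0.279)
t=5.000: state=(0.072, 0.193)
t=5.200: state=(0.099, 0.075)
t=5.400: state=(0.102, -0.044)
t=5.440: state=(0.100, -0.066)

(theta, omega) = (0.100, -0.066)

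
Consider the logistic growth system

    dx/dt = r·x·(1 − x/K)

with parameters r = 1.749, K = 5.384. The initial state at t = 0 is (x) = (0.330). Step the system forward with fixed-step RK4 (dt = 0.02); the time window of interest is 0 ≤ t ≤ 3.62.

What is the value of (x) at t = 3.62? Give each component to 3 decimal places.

(x) = (5.241)

t=0.000: state=(0.330)
step 1 (dt=0.02): k1=(0.542), k2=(0.550), k3=(0.550), k4=(0.559); state += dt/6·(k1+2k2+2k3+k4)
t=0.020: state=(0.341)
t=0.040: state=(0.352)
t=0.060: state=(0.364)
continuing one RK4 step at a time; state shown every 10 steps (Δt=0.2):
t=0.200: state=(0.456)
t=0.400: state=(0.625)
t=0.600: state=(0.846)
t=0.800: state=(1.126)
t=1.000: state=(1.469)
t=1.200: state=(1.871)
t=1.400: state=(2.317)
t=1.600: state=(2.786)
t=1.800: state=(3.248)
t=2.000: state=(3.679)
t=2.200: state=(4.058)
t=2.400: state=(4.376)
t=2.600: state=(4.632)
t=2.800: state=(4.831)
t=3.000: state=(4.982)
t=3.200: state=(5.095)
t=3.400: state=(5.177)
t=3.600: state=(5.236)
t=3.620: state=(5.241)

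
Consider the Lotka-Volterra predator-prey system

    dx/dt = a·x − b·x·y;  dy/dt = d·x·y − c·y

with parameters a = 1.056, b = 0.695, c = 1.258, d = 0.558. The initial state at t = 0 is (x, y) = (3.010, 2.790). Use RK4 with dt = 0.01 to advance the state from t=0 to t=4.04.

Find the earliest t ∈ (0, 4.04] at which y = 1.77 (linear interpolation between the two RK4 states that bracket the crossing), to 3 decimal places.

t=0.000: state=(3.010, 2.790)
step 1 (dt=0.01): k1=(-2.658, 1.176), k2=(-2.658, 1.158), k3=(-2.658, 1.158), k4=(-2.659, 1.140); state += dt/6·(k1+2k2+2k3+k4)
t=0.010: state=(2.983, 2.802)
t=0.020: state=(2.957, 2.813)
t=0.030: state=(2.930, 2.824)
continuing one RK4 step at a time; state shown every 20 steps (Δt=0.2):
t=0.200: state=(2.491, 2.948)
t=0.400: state=(2.039, 2.949)
t=0.600: state=(1.684, 2.819)
t=0.800: state=(1.426, 2.605)
t=1.000: state=(1.248, 2.350)
t=1.200: state=(1.132, 2.086)
t=1.400: state=(1.065, 1.833)
t=1.450: state=(1.055, 1.773)
next step: t=1.460: state=(1.053, 1.761) — y has crossed 1.77
linear interpolation between t=1.450 (1.77272) and t=1.460 (1.76088) → t≈1.452

t = 1.452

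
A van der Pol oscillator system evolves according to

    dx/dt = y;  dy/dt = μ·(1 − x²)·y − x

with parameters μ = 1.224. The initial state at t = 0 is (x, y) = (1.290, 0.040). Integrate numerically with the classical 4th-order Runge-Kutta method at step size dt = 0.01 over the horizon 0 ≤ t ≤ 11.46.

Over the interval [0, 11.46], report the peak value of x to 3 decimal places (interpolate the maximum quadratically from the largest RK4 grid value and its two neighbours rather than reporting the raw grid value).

max x = 2.011

t=0.000: state=(1.290, 0.040)
step 1 (dt=0.01): k1=(0.040, -1.323), k2=(0.033, -1.317), k3=(0.033, -1.317), k4=(0.027, -1.312); state += dt/6·(k1+2k2+2k3+k4)
t=0.010: state=(1.290, 0.027)
t=0.020: state=(1.291, 0.014)
t=0.030: state=(1.291, 0.001)
continuing one RK4 step at a time; state shown every 50 steps (Δt=0.5):
t=0.500: state=(1.165, -0.507)
t=1.000: state=(0.789, -1.022)
t=1.500: state=(0.077, -1.928)
t=2.000: state=(-1.138, -2.565)
t=2.500: state=(-1.912, -0.452)
t=3.000: state=(-1.873, 0.387)
t=3.500: state=(-1.616, 0.619)
t=4.000: state=(-1.250, 0.865)
t=4.500: state=(-0.708, 1.376)
t=5.000: state=(0.239, 2.527)
t=5.500: state=(1.586, 2.089)
t=6.000: state=(2.011, -0.024)
t=6.500: state=(1.855, -0.480)
t=7.000: state=(1.570, -0.661)
t=7.500: state=(1.181, -0.924)
t=8.000: state=(0.594, -1.512)
t=8.500: state=(-0.450, -2.729)
t=9.000: state=(-1.737, -1.633)
t=9.500: state=(-2.004, 0.158)
t=10.000: state=(-1.816, 0.511)
t=10.500: state=(-1.516, 0.693)
t=11.000: state=(-1.105, 0.986)
t=11.460: state=(-0.533, 1.585)
largest grid value and its neighbours: x(5.980)=2.01079, x(5.990)=2.01084, x(6.000)=2.01070
parabola through these three points peaks at t≈5.988 with x≈2.01085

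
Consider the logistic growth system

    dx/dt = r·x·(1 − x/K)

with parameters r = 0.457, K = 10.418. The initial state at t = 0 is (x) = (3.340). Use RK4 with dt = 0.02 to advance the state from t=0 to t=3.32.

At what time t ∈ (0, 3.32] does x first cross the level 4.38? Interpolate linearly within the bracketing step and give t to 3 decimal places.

t = 0.941

t=0.000: state=(3.340)
step 1 (dt=0.02): k1=(1.037), k2=(1.039), k3=(1.039), k4=(1.040); state += dt/6·(k1+2k2+2k3+k4)
t=0.020: state=(3.361)
t=0.040: state=(3.382)
t=0.060: state=(3.403)
continuing one RK4 step at a time; state shown every 10 steps (Δt=0.2):
t=0.200: state=(3.551)
t=0.400: state=(3.768)
t=0.600: state=(3.990)
t=0.800: state=(4.217)
t=0.940: state=(4.379)
next step: t=0.960: state=(4.402) — x has crossed 4.38
linear interpolation between t=0.940 (4.37894) and t=0.960 (4.40216) → t≈0.941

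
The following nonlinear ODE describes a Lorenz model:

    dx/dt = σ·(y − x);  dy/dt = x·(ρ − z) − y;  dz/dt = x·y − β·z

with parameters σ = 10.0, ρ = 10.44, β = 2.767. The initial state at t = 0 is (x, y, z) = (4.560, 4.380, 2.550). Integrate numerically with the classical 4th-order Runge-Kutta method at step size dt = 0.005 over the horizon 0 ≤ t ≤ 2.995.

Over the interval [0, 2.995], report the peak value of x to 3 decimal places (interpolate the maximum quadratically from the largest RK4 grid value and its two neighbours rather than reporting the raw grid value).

max x = 8.305

t=0.000: state=(4.560, 4.380, 2.550)
step 1 (dt=0.005): k1=(-1.800, 31.598, 12.917), k2=(-0.965, 31.337, 13.168), k3=(-0.992, 31.351, 13.172), k4=(-0.183, 31.102, 13.427); state += dt/6·(k1+2k2+2k3+k4)
t=0.005: state=(4.555, 4.537, 2.616)
t=0.010: state=(4.558, 4.691, 2.684)
t=0.015: state=(4.568, 4.843, 2.755)
continuing one RK4 step at a time; state shown every 20 steps (Δt=0.1):
t=0.100: state=(5.519, 7.220, 4.489)
t=0.200: state=(7.372, 9.080, 8.156)
t=0.300: state=(8.303, 8.208, 12.410)
t=0.400: state=(7.137, 5.130, 13.998)
t=0.500: state=(4.952, 2.882, 12.646)
t=0.600: state=(3.318, 2.159, 10.443)
t=0.700: state=(2.585, 2.227, 8.458)
t=0.800: state=(2.509, 2.679, 6.946)
t=0.900: state=(2.883, 3.450, 5.982)
t=1.000: state=(3.633, 4.563, 5.677)
t=1.100: state=(4.717, 5.929, 6.237)
t=1.200: state=(5.950, 7.118, 7.832)
t=1.300: state=(6.837, 7.330, 10.090)
t=1.400: state=(6.797, 6.229, 11.779)
t=1.500: state=(5.863, 4.695, 11.947)
t=1.600: state=(4.722, 3.706, 10.956)
t=1.700: state=(3.940, 3.411, 9.616)
t=1.800: state=(3.656, 3.603, 8.432)
t=1.900: state=(3.799, 4.123, 7.639)
t=2.000: state=(4.271, 4.872, 7.377)
t=2.100: state=(4.955, 5.692, 7.737)
t=2.200: state=(5.663, 6.291, 8.684)
t=2.300: state=(6.110, 6.333, 9.885)
t=2.400: state=(6.067, 5.767, 10.750)
t=2.500: state=(5.584, 4.973, 10.884)
t=2.600: state=(4.963, 4.383, 10.384)
t=2.700: state=(4.495, 4.160, 9.613)
t=2.800: state=(4.308, 4.266, 8.890)
t=2.900: state=(4.398, 4.609, 8.419)
t=2.995: state=(4.683, 5.057, 8.306)
largest grid value and its neighbours: x(0.290)=8.30091, x(0.295)=8.30499, x(0.300)=8.30320
parabola through these three points peaks at t≈0.296 with x≈8.30510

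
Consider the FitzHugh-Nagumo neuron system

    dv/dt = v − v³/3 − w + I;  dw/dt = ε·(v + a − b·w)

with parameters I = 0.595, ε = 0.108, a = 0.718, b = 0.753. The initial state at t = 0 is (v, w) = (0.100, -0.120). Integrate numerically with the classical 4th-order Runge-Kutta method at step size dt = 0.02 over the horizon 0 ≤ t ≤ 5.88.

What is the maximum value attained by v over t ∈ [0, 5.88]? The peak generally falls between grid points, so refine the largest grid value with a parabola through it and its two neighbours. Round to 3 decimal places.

max v = 1.843

t=0.000: state=(0.100, -0.120)
step 1 (dt=0.02): k1=(0.815, 0.098), k2=(0.822, 0.099), k3=(0.822, 0.099), k4=(0.829, 0.100); state += dt/6·(k1+2k2+2k3+k4)
t=0.020: state=(0.116, -0.118)
t=0.040: state=(0.133, -0.116)
t=0.060: state=(0.150, -0.114)
continuing one RK4 step at a time; state shown every 10 steps (Δt=0.2):
t=0.200: state=(0.278, -0.099)
t=0.400: state=(0.486, -0.074)
t=0.600: state=(0.722, -0.044)
t=0.800: state=(0.975, -0.010)
t=1.000: state=(1.222, 0.029)
t=1.200: state=(1.438, 0.073)
t=1.400: state=(1.606, 0.120)
t=1.600: state=(1.720, 0.169)
t=1.800: state=(1.789, 0.219)
t=2.000: state=(1.826, 0.270)
t=2.200: state=(1.841, 0.320)
t=2.400: state=(1.843, 0.370)
t=2.600: state=(1.836, 0.419)
t=2.800: state=(1.824, 0.467)
t=3.000: state=(1.808, 0.513)
t=3.200: state=(1.791, 0.559)
t=3.400: state=(1.773, 0.604)
t=3.600: state=(1.754, 0.647)
t=3.800: state=(1.734, 0.689)
t=4.000: state=(1.714, 0.730)
t=4.200: state=(1.694, 0.771)
t=4.400: state=(1.674, 0.810)
t=4.600: state=(1.653, 0.848)
t=4.800: state=(1.632, 0.884)
t=5.000: state=(1.610, 0.920)
t=5.200: state=(1.589, 0.955)
t=5.400: state=(1.567, 0.989)
t=5.600: state=(1.545, 1.022)
t=5.800: state=(1.523, 1.053)
t=5.880: state=(1.514, 1.066)
largest grid value and its neighbours: v(2.300)=1.84318, v(2.320)=1.84325, v(2.340)=1.84321
parabola through these three points peaks at t≈2.323 with v≈1.84325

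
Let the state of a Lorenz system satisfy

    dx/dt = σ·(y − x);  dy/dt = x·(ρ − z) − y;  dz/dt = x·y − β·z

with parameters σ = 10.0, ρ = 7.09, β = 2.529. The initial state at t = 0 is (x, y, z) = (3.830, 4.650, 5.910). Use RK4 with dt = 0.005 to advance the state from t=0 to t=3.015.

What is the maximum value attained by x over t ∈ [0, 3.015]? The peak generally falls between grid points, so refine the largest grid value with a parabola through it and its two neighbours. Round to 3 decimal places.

t=0.000: state=(3.830, 4.650, 5.910)
step 1 (dt=0.005): k1=(8.200, -0.131, 2.863), k2=(7.992, -0.134, 2.939), k3=(7.997, -0.135, 2.936), k4=(7.793, -0.140, 3.009); state += dt/6·(k1+2k2+2k3+k4)
t=0.005: state=(3.870, 4.649, 5.925)
t=0.010: state=(3.908, 4.649, 5.940)
t=0.015: state=(3.944, 4.648, 5.956)
continuing one RK4 step at a time; state shown every 20 steps (Δt=0.1):
t=0.100: state=(4.335, 4.599, 6.283)
t=0.200: state=(4.443, 4.419, 6.641)
t=0.300: state=(4.329, 4.141, 6.820)
t=0.400: state=(4.103, 3.857, 6.782)
t=0.500: state=(3.863, 3.641, 6.580)
t=0.600: state=(3.675, 3.527, 6.296)
t=0.700: state=(3.572, 3.515, 6.011)
t=0.800: state=(3.559, 3.587, 5.783)
t=0.900: state=(3.623, 3.718, 5.648)
t=1.000: state=(3.741, 3.877, 5.622)
t=1.100: state=(3.884, 4.029, 5.700)
t=1.200: state=(4.020, 4.141, 5.857)
t=1.300: state=(4.117, 4.187, 6.050)
t=1.400: state=(4.155, 4.161, 6.228)
t=1.500: state=(4.131, 4.079, 6.347)
t=1.600: state=(4.059, 3.971, 6.385)
t=1.700: state=(3.964, 3.867, 6.345)
t=1.800: state=(3.874, 3.794, 6.251)
t=1.900: state=(3.809, 3.760, 6.133)
t=2.000: state=(3.779, 3.769, 6.023)
t=2.100: state=(3.786, 3.810, 5.942)
t=2.200: state=(3.823, 3.871, 5.905)
t=2.300: state=(3.878, 3.936, 5.914)
t=2.400: state=(3.936, 3.991, 5.962)
t=2.500: state=(3.984, 4.023, 6.034)
t=2.600: state=(4.012, 4.027, 6.109)
t=2.700: state=(4.015, 4.007, 6.170)
t=2.800: state=(3.996, 3.969, 6.203)
t=2.900: state=(3.963, 3.926, 6.205)
t=3.000: state=(3.925, 3.889, 6.179)
t=3.015: state=(3.920, 3.884, 6.173)
largest grid value and its neighbours: x(0.185)=4.44378, x(0.190)=4.44403, x(0.195)=4.44370
parabola through these three points peaks at t≈0.190 with x≈4.44403

max x = 4.444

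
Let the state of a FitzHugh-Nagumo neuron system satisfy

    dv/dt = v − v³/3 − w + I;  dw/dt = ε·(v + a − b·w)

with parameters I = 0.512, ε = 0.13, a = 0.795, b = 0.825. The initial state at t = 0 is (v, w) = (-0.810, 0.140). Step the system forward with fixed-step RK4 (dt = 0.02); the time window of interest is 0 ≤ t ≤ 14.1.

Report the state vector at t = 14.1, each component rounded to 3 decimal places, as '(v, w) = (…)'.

t=0.000: state=(-0.810, 0.140)
step 1 (dt=0.02): k1=(-0.261, -0.017), k2=(-0.262, -0.017), k3=(-0.262, -0.017), k4=(-0.262, -0.018); state += dt/6·(k1+2k2+2k3+k4)
t=0.020: state=(-0.815, 0.140)
t=0.040: state=(-0.820, 0.139)
t=0.060: state=(-0.826, 0.139)
continuing one RK4 step at a time; state shown every 25 steps (Δt=0.5):
t=0.500: state=(-0.947, 0.127)
t=1.000: state=(-1.082, 0.107)
t=1.500: state=(-1.195, 0.079)
t=2.000: state=(-1.273, 0.047)
t=2.500: state=(-1.317, 0.013)
t=3.000: state=(-1.333, -0.021)
t=3.500: state=(-1.330, -0.054)
t=4.000: state=(-1.314, -0.085)
t=4.500: state=(-1.291, -0.113)
t=5.000: state=(-1.264, -0.137)
t=5.500: state=(-1.233, -0.159)
t=6.000: state=(-1.201, -0.177)
t=6.500: state=(-1.168, -0.193)
t=7.000: state=(-1.134, -0.205)
t=7.500: state=(-1.099, -0.215)
t=8.000: state=(-1.063, -0.222)
t=8.500: state=(-1.028, -0.226)
t=9.000: state=(-0.991, -0.228)
t=9.500: state=(-0.954, -0.227)
t=10.000: state=(-0.917, -0.224)
t=10.500: state=(-0.878, -0.219)
t=11.000: state=(-0.838, -0.211)
t=11.500: state=(-0.797, -0.202)
t=12.000: state=(-0.752, -0.190)
t=12.500: state=(-0.704, -0.176)
t=13.000: state=(-0.652, -0.159)
t=13.500: state=(-0.592, -0.140)
t=14.000: state=(-0.521, -0.118)
t=14.100: state=(-0.505, -0.113)

(v, w) = (-0.505, -0.113)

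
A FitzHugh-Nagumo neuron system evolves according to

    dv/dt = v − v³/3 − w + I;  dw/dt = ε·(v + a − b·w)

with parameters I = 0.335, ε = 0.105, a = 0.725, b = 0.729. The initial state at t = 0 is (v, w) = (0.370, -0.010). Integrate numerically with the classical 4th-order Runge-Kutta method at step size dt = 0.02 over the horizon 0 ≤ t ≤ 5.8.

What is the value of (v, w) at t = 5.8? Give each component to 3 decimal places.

(v, w) = (1.308, 1.048)

t=0.000: state=(0.370, -0.010)
step 1 (dt=0.02): k1=(0.698, 0.116), k2=(0.703, 0.116), k3=(0.703, 0.116), k4=(0.708, 0.117); state += dt/6·(k1+2k2+2k3+k4)
t=0.020: state=(0.384, -0.008)
t=0.040: state=(0.398, -0.005)
t=0.060: state=(0.413, -0.003)
continuing one RK4 step at a time; state shown every 10 steps (Δt=0.2):
t=0.200: state=(0.519, 0.014)
t=0.400: state=(0.686, 0.042)
t=0.600: state=(0.865, 0.073)
t=0.800: state=(1.047, 0.106)
t=1.000: state=(1.218, 0.144)
t=1.200: state=(1.366, 0.184)
t=1.400: state=(1.483, 0.226)
t=1.600: state=(1.568, 0.269)
t=1.800: state=(1.624, 0.313)
t=2.000: state=(1.657, 0.358)
t=2.200: state=(1.673, 0.402)
t=2.400: state=(1.677, 0.446)
t=2.600: state=(1.672, 0.490)
t=2.800: state=(1.661, 0.532)
t=3.000: state=(1.647, 0.574)
t=3.200: state=(1.629, 0.614)
t=3.400: state=(1.610, 0.654)
t=3.600: state=(1.590, 0.692)
t=3.800: state=(1.568, 0.730)
t=4.000: state=(1.545, 0.766)
t=4.200: state=(1.522, 0.801)
t=4.400: state=(1.497, 0.836)
t=4.600: state=(1.473, 0.869)
t=4.800: state=(1.447, 0.902)
t=5.000: state=(1.421, 0.933)
t=5.200: state=(1.394, 0.963)
t=5.400: state=(1.366, 0.992)
t=5.600: state=(1.337, 1.021)
t=5.800: state=(1.308, 1.048)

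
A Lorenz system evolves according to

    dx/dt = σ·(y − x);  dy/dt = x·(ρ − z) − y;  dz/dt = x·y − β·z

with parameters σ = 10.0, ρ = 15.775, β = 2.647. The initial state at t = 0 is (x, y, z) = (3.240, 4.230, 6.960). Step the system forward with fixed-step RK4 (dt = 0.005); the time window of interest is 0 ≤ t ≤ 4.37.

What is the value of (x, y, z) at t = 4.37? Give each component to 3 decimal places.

(x, y, z) = (5.885, 6.845, 12.633)

t=0.000: state=(3.240, 4.230, 6.960)
step 1 (dt=0.005): k1=(9.900, 24.331, -4.718), k2=(10.261, 24.526, -4.383), k3=(10.257, 24.531, -4.380), k4=(10.614, 24.732, -4.039); state += dt/6·(k1+2k2+2k3+k4)
t=0.005: state=(3.291, 4.353, 6.938)
t=0.010: state=(3.346, 4.477, 6.920)
t=0.015: state=(3.404, 4.604, 6.905)
continuing one RK4 step at a time; state shown every 40 steps (Δt=0.2):
t=0.200: state=(7.592, 10.553, 10.630)
t=0.400: state=(9.151, 6.526, 20.911)
t=0.600: state=(3.416, 1.772, 15.331)
t=0.800: state=(2.574, 3.056, 9.947)
t=1.000: state=(5.021, 7.037, 8.788)
t=1.200: state=(9.267, 10.269, 16.480)
t=1.400: state=(6.251, 3.584, 18.509)
t=1.600: state=(3.226, 2.916, 12.737)
t=1.800: state=(4.278, 5.557, 9.814)
t=2.000: state=(7.821, 9.568, 13.477)
t=2.200: state=(7.767, 5.875, 18.803)
t=2.400: state=(4.252, 3.327, 14.656)
t=2.600: state=(4.251, 5.040, 11.129)
t=2.800: state=(6.895, 8.462, 12.634)
t=3.000: state=(8.029, 7.116, 17.812)
t=3.200: state=(5.147, 3.988, 15.679)
t=3.400: state=(4.493, 4.931, 12.226)
t=3.600: state=(6.415, 7.685, 12.632)
t=3.800: state=(7.818, 7.491, 16.805)
t=4.000: state=(5.751, 4.641, 16.072)
t=4.200: state=(4.807, 5.003, 13.044)
t=4.370: state=(5.885, 6.845, 12.633)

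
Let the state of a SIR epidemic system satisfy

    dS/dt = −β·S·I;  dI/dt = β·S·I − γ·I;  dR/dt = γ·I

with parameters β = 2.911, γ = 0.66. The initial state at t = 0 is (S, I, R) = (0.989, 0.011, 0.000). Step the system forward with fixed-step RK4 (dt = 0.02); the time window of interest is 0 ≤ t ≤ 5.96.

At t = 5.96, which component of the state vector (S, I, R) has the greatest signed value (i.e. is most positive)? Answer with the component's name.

largest component: R

t=0.000: state=(0.989, 0.011, 0.000)
step 1 (dt=0.02): k1=(-0.032, 0.024, 0.007), k2=(-0.032, 0.025, 0.007), k3=(-0.032, 0.025, 0.007), k4=(-0.033, 0.025, 0.008); state += dt/6·(k1+2k2+2k3+k4)
t=0.020: state=(0.988, 0.011, 0.000)
t=0.040: state=(0.988, 0.012, 0.000)
t=0.060: state=(0.987, 0.013, 0.000)
continuing one RK4 step at a time; state shown every 10 steps (Δt=0.2):
t=0.200: state=(0.981, 0.017, 0.002)
t=0.400: state=(0.969, 0.026, 0.005)
t=0.600: state=(0.950, 0.041, 0.009)
t=0.800: state=(0.923, 0.061, 0.016)
t=1.000: state=(0.883, 0.091, 0.026)
t=1.200: state=(0.828, 0.131, 0.040)
t=1.400: state=(0.756, 0.183, 0.061)
t=1.600: state=(0.669, 0.243, 0.089)
t=1.800: state=(0.570, 0.305, 0.125)
t=2.000: state=(0.469, 0.362, 0.169)
t=2.200: state=(0.375, 0.405, 0.220)
t=2.400: state=(0.294, 0.431, 0.275)
t=2.600: state=(0.228, 0.439, 0.333)
t=2.800: state=(0.177, 0.433, 0.391)
t=3.000: state=(0.138, 0.415, 0.447)
t=3.200: state=(0.109, 0.391, 0.500)
t=3.400: state=(0.088, 0.363, 0.550)
t=3.600: state=(0.071, 0.333, 0.596)
t=3.800: state=(0.059, 0.303, 0.638)
t=4.000: state=(0.050, 0.274, 0.676)
t=4.200: state=(0.043, 0.247, 0.710)
t=4.400: state=(0.038, 0.221, 0.741)
t=4.600: state=(0.033, 0.198, 0.769)
t=4.800: state=(0.030, 0.177, 0.793)
t=5.000: state=(0.027, 0.158, 0.815)
t=5.200: state=(0.025, 0.140, 0.835)
t=5.400: state=(0.023, 0.125, 0.852)
t=5.600: state=(0.022, 0.111, 0.868)
t=5.800: state=(0.020, 0.098, 0.882)
t=5.960: state=(0.019, 0.089, 0.892)
compare at T: S=0.019, I=0.089, R=0.892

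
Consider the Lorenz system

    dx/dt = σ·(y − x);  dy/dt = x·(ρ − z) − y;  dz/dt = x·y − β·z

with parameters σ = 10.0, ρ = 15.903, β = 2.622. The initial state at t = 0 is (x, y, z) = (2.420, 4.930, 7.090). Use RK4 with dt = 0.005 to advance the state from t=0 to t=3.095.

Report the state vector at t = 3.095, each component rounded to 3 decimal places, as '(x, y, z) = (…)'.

(x, y, z) = (6.916, 5.157, 18.041)

t=0.000: state=(2.420, 4.930, 7.090)
step 1 (dt=0.005): k1=(25.100, 16.397, -6.659), k2=(24.882, 16.951, -6.205), k3=(24.902, 16.942, -6.207), k4=(24.702, 17.489, -5.749); state += dt/6·(k1+2k2+2k3+k4)
t=0.005: state=(2.544, 5.015, 7.059)
t=0.010: state=(2.667, 5.105, 7.033)
t=0.015: state=(2.788, 5.200, 7.011)
continuing one RK4 step at a time; state shown every 20 steps (Δt=0.1):
t=0.100: state=(4.868, 7.512, 7.488)
t=0.200: state=(7.813, 10.886, 11.054)
t=0.300: state=(10.123, 11.045, 17.783)
t=0.400: state=(8.992, 6.064, 21.229)
t=0.500: state=(5.589, 2.363, 18.861)
t=0.600: state=(3.184, 1.635, 15.196)
t=0.700: state=(2.326, 2.048, 12.105)
t=0.800: state=(2.463, 2.971, 9.825)
t=0.900: state=(3.322, 4.547, 8.503)
t=1.000: state=(4.959, 7.020, 8.653)
t=1.100: state=(7.342, 9.882, 11.344)
t=1.200: state=(9.377, 10.451, 16.634)
t=1.300: state=(8.884, 6.889, 20.093)
t=1.400: state=(6.227, 3.438, 18.777)
t=1.500: state=(3.992, 2.431, 15.660)
t=1.600: state=(3.081, 2.749, 12.806)
t=1.700: state=(3.199, 3.725, 10.720)
t=1.800: state=(4.097, 5.365, 9.692)
t=1.900: state=(5.720, 7.660, 10.289)
t=2.000: state=(7.754, 9.667, 13.207)
t=2.100: state=(8.947, 9.130, 17.413)
t=2.200: state=(7.967, 6.030, 19.173)
t=2.300: state=(5.783, 3.696, 17.585)
t=2.400: state=(4.189, 3.149, 14.944)
t=2.500: state=(3.674, 3.641, 12.624)
t=2.600: state=(4.045, 4.791, 11.117)
t=2.700: state=(5.127, 6.521, 10.832)
t=2.800: state=(6.722, 8.410, 12.289)
t=2.900: state=(8.150, 9.091, 15.384)
t=3.000: state=(8.243, 7.444, 18.004)
t=3.095: state=(6.916, 5.157, 18.041)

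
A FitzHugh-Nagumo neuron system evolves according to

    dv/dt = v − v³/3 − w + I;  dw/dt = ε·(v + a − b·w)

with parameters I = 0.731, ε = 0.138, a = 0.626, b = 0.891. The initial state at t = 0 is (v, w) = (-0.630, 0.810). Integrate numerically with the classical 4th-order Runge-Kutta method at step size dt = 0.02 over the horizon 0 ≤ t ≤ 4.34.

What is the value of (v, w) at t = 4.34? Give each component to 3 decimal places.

t=0.000: state=(-0.630, 0.810)
step 1 (dt=0.02): k1=(-0.626, -0.100), k2=(-0.628, -0.101), k3=(-0.628, -0.101), k4=(-0.631, -0.102); state += dt/6·(k1+2k2+2k3+k4)
t=0.020: state=(-0.643, 0.808)
t=0.040: state=(-0.655, 0.806)
t=0.060: state=(-0.668, 0.804)
continuing one RK4 step at a time; state shown every 10 steps (Δt=0.2):
t=0.200: state=(-0.760, 0.788)
t=0.400: state=(-0.897, 0.764)
t=0.600: state=(-1.033, 0.736)
t=0.800: state=(-1.162, 0.705)
t=1.000: state=(-1.276, 0.672)
t=1.200: state=(-1.371, 0.636)
t=1.400: state=(-1.443, 0.600)
t=1.600: state=(-1.495, 0.562)
t=1.800: state=(-1.529, 0.524)
t=2.000: state=(-1.549, 0.487)
t=2.200: state=(-1.557, 0.449)
t=2.400: state=(-1.556, 0.413)
t=2.600: state=(-1.550, 0.378)
t=2.800: state=(-1.539, 0.344)
t=3.000: state=(-1.525, 0.311)
t=3.200: state=(-1.508, 0.279)
t=3.400: state=(-1.490, 0.248)
t=3.600: state=(-1.470, 0.219)
t=3.800: state=(-1.450, 0.191)
t=4.000: state=(-1.428, 0.164)
t=4.200: state=(-1.406, 0.138)
t=4.340: state=(-1.390, 0.121)

(v, w) = (-1.390, 0.121)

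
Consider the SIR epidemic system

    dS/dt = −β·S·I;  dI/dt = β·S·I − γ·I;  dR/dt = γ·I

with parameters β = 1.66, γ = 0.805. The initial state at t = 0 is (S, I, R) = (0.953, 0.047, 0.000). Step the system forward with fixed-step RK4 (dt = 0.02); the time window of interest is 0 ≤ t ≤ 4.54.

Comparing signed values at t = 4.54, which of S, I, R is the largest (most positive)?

t=0.000: state=(0.953, 0.047, 0.000)
step 1 (dt=0.02): k1=(-0.074, 0.037, 0.038), k2=(-0.075, 0.037, 0.038), k3=(-0.075, 0.037, 0.038), k4=(-0.075, 0.037, 0.038); state += dt/6·(k1+2k2+2k3+k4)
t=0.020: state=(0.952, 0.048, 0.001)
t=0.040: state=(0.950, 0.048, 0.002)
t=0.060: state=(0.948, 0.049, 0.002)
continuing one RK4 step at a time; state shown every 10 steps (Δt=0.2):
t=0.200: state=(0.937, 0.055, 0.008)
t=0.400: state=(0.919, 0.063, 0.018)
t=0.600: state=(0.898, 0.073, 0.029)
t=0.800: state=(0.875, 0.083, 0.041)
t=1.000: state=(0.850, 0.095, 0.056)
t=1.200: state=(0.822, 0.106, 0.072)
t=1.400: state=(0.792, 0.118, 0.090)
t=1.600: state=(0.760, 0.130, 0.110)
t=1.800: state=(0.726, 0.142, 0.132)
t=2.000: state=(0.692, 0.153, 0.156)
t=2.200: state=(0.656, 0.163, 0.181)
t=2.400: state=(0.621, 0.171, 0.208)
t=2.600: state=(0.586, 0.178, 0.236)
t=2.800: state=(0.552, 0.183, 0.265)
t=3.000: state=(0.519, 0.186, 0.295)
t=3.200: state=(0.488, 0.187, 0.325)
t=3.400: state=(0.458, 0.187, 0.355)
t=3.600: state=(0.431, 0.184, 0.385)
t=3.800: state=(0.405, 0.180, 0.414)
t=4.000: state=(0.382, 0.175, 0.443)
t=4.200: state=(0.361, 0.168, 0.471)
t=4.400: state=(0.342, 0.161, 0.497)
t=4.540: state=(0.330, 0.155, 0.515)
compare at T: S=0.330, I=0.155, R=0.515

largest component: R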